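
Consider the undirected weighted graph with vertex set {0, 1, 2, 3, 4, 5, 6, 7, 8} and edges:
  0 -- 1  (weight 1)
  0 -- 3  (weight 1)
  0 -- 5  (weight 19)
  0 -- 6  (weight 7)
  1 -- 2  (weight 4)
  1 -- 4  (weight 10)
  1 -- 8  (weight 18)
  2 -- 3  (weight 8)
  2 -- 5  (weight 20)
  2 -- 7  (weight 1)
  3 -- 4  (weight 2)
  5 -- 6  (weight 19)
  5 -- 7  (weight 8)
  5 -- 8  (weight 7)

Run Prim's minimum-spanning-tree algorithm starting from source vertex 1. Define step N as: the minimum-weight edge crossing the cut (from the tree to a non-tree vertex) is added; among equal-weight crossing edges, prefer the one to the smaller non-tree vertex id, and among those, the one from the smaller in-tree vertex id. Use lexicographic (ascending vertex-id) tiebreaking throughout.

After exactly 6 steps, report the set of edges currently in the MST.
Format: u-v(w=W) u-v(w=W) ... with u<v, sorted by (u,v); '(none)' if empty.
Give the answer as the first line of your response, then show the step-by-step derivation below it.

0-1(w=1) 0-3(w=1) 0-6(w=7) 1-2(w=4) 2-7(w=1) 3-4(w=2)

step 1: add edge 0-1 (w=1); MST = {0-1(w=1)}
step 2: add edge 0-3 (w=1); MST = {0-1(w=1) 0-3(w=1)}
step 3: add edge 3-4 (w=2); MST = {0-1(w=1) 0-3(w=1) 3-4(w=2)}
step 4: add edge 1-2 (w=4); MST = {0-1(w=1) 0-3(w=1) 1-2(w=4) 3-4(w=2)}
step 5: add edge 2-7 (w=1); MST = {0-1(w=1) 0-3(w=1) 1-2(w=4) 2-7(w=1) 3-4(w=2)}
step 6: add edge 0-6 (w=7); MST = {0-1(w=1) 0-3(w=1) 0-6(w=7) 1-2(w=4) 2-7(w=1) 3-4(w=2)}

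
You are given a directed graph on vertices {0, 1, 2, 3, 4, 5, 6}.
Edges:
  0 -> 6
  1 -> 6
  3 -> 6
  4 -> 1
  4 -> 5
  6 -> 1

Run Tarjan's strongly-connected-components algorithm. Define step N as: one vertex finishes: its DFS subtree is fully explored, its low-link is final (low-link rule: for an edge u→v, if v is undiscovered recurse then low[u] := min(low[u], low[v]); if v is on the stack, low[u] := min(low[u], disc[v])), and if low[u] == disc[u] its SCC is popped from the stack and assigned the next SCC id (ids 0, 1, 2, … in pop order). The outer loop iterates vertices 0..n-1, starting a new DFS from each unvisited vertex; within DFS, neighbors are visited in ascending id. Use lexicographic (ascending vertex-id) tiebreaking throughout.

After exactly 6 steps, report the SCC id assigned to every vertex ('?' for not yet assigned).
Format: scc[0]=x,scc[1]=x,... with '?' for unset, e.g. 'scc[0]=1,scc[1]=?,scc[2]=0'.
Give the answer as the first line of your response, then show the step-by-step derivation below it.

scc[0]=1,scc[1]=0,scc[2]=2,scc[3]=3,scc[4]=?,scc[5]=4,scc[6]=0

step 1: low=(low[0]=0,low[1]=1,low[2]=?,low[3]=?,low[4]=?,low[5]=?,low[6]=1); scc=(scc[0]=?,scc[1]=?,scc[2]=?,scc[3]=?,scc[4]=?,scc[5]=?,scc[6]=?)
step 2: low=(low[0]=0,low[1]=1,low[2]=?,low[3]=?,low[4]=?,low[5]=?,low[6]=1); scc=(scc[0]=?,scc[1]=0,scc[2]=?,scc[3]=?,scc[4]=?,scc[5]=?,scc[6]=0)
step 3: low=(low[0]=0,low[1]=1,low[2]=?,low[3]=?,low[4]=?,low[5]=?,low[6]=1); scc=(scc[0]=1,scc[1]=0,scc[2]=?,scc[3]=?,scc[4]=?,scc[5]=?,scc[6]=0)
step 4: low=(low[0]=0,low[1]=1,low[2]=3,low[3]=?,low[4]=?,low[5]=?,low[6]=1); scc=(scc[0]=1,scc[1]=0,scc[2]=2,scc[3]=?,scc[4]=?,scc[5]=?,scc[6]=0)
step 5: low=(low[0]=0,low[1]=1,low[2]=3,low[3]=4,low[4]=?,low[5]=?,low[6]=1); scc=(scc[0]=1,scc[1]=0,scc[2]=2,scc[3]=3,scc[4]=?,scc[5]=?,scc[6]=0)
step 6: low=(low[0]=0,low[1]=1,low[2]=3,low[3]=4,low[4]=5,low[5]=6,low[6]=1); scc=(scc[0]=1,scc[1]=0,scc[2]=2,scc[3]=3,scc[4]=?,scc[5]=4,scc[6]=0)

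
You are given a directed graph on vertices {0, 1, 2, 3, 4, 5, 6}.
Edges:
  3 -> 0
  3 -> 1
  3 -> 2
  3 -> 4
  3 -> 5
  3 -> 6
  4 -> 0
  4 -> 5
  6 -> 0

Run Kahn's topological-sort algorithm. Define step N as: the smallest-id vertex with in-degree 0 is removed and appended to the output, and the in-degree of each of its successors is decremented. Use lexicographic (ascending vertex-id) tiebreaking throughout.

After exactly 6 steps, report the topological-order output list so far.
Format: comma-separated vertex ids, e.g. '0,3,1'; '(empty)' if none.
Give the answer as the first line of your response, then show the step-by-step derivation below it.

3,1,2,4,5,6

step 1: output 3; order=[3]; indeg=(2,0,0,0,0,1,0)
step 2: output 1; order=[3,1]; indeg=(2,0,0,0,0,1,0)
step 3: output 2; order=[3,1,2]; indeg=(2,0,0,0,0,1,0)
step 4: output 4; order=[3,1,2,4]; indeg=(1,0,0,0,0,0,0)
step 5: output 5; order=[3,1,2,4,5]; indeg=(1,0,0,0,0,0,0)
step 6: output 6; order=[3,1,2,4,5,6]; indeg=(0,0,0,0,0,0,0)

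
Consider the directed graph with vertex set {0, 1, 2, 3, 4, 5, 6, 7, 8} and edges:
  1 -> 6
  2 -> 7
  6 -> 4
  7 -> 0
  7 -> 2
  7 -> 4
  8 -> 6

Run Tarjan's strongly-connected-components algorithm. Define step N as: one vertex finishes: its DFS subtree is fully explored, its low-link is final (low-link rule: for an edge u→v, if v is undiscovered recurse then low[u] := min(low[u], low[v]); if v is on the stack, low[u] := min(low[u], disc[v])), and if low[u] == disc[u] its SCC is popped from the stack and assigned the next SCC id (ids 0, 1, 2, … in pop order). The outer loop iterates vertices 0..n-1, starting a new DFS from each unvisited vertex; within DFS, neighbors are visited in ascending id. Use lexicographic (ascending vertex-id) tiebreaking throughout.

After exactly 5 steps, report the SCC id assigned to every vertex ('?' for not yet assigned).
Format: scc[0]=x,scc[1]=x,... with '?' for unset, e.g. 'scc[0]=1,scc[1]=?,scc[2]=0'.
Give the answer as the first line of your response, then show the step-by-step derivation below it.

scc[0]=0,scc[1]=3,scc[2]=?,scc[3]=?,scc[4]=1,scc[5]=?,scc[6]=2,scc[7]=?,scc[8]=?

step 1: low=(low[0]=0,low[1]=?,low[2]=?,low[3]=?,low[4]=?,low[5]=?,low[6]=?,low[7]=?,low[8]=?); scc=(scc[0]=0,scc[1]=?,scc[2]=?,scc[3]=?,scc[4]=?,scc[5]=?,scc[6]=?,scc[7]=?,scc[8]=?)
step 2: low=(low[0]=0,low[1]=1,low[2]=?,low[3]=?,low[4]=3,low[5]=?,low[6]=2,low[7]=?,low[8]=?); scc=(scc[0]=0,scc[1]=?,scc[2]=?,scc[3]=?,scc[4]=1,scc[5]=?,scc[6]=?,scc[7]=?,scc[8]=?)
step 3: low=(low[0]=0,low[1]=1,low[2]=?,low[3]=?,low[4]=3,low[5]=?,low[6]=2,low[7]=?,low[8]=?); scc=(scc[0]=0,scc[1]=?,scc[2]=?,scc[3]=?,scc[4]=1,scc[5]=?,scc[6]=2,scc[7]=?,scc[8]=?)
step 4: low=(low[0]=0,low[1]=1,low[2]=?,low[3]=?,low[4]=3,low[5]=?,low[6]=2,low[7]=?,low[8]=?); scc=(scc[0]=0,scc[1]=3,scc[2]=?,scc[3]=?,scc[4]=1,scc[5]=?,scc[6]=2,scc[7]=?,scc[8]=?)
step 5: low=(low[0]=0,low[1]=1,low[2]=4,low[3]=?,low[4]=3,low[5]=?,low[6]=2,low[7]=4,low[8]=?); scc=(scc[0]=0,scc[1]=3,scc[2]=?,scc[3]=?,scc[4]=1,scc[5]=?,scc[6]=2,scc[7]=?,scc[8]=?)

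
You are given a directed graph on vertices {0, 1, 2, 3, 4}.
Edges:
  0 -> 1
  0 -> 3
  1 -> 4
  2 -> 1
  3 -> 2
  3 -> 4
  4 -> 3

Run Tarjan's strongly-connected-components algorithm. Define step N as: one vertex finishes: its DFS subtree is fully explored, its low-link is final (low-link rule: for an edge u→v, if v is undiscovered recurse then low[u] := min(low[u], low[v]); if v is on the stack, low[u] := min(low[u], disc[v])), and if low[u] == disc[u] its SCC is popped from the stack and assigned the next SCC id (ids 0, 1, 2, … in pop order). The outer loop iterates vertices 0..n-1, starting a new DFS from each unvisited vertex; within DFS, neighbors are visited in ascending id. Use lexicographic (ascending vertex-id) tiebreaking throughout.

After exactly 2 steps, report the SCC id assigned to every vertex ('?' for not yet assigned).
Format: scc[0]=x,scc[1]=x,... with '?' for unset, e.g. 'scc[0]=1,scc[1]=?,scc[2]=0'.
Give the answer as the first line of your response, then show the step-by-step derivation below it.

scc[0]=?,scc[1]=?,scc[2]=?,scc[3]=?,scc[4]=?

step 1: low=(low[0]=0,low[1]=1,low[2]=1,low[3]=3,low[4]=2); scc=(scc[0]=?,scc[1]=?,scc[2]=?,scc[3]=?,scc[4]=?)
step 2: low=(low[0]=0,low[1]=1,low[2]=1,low[3]=1,low[4]=2); scc=(scc[0]=?,scc[1]=?,scc[2]=?,scc[3]=?,scc[4]=?)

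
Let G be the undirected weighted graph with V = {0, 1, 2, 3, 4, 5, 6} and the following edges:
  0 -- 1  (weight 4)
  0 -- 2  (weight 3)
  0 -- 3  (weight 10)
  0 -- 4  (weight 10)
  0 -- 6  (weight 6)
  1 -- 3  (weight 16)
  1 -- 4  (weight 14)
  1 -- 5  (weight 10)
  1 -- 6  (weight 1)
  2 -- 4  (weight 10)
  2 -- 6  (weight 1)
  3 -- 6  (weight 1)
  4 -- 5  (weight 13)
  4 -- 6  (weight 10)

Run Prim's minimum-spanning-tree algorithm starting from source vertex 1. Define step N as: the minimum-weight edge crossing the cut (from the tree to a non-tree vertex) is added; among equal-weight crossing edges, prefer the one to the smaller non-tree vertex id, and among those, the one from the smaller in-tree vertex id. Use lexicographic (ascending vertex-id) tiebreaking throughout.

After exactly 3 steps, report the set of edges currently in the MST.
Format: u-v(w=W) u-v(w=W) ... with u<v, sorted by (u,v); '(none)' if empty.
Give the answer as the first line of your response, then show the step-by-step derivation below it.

1-6(w=1) 2-6(w=1) 3-6(w=1)

step 1: add edge 1-6 (w=1); MST = {1-6(w=1)}
step 2: add edge 2-6 (w=1); MST = {1-6(w=1) 2-6(w=1)}
step 3: add edge 3-6 (w=1); MST = {1-6(w=1) 2-6(w=1) 3-6(w=1)}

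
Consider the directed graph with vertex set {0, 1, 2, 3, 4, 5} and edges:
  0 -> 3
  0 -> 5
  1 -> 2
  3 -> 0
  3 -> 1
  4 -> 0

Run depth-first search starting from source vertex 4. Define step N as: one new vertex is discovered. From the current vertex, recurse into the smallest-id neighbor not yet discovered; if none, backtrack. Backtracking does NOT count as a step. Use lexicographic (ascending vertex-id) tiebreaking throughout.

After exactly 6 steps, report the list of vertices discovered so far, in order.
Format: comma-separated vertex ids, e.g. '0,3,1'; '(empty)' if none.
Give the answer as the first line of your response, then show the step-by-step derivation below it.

4,0,3,1,2,5

step 1: discover 4; path=4; order=4
step 2: discover 0; path=4>0; order=4,0
step 3: discover 3; path=4>0>3; order=4,0,3
step 4: discover 1; path=4>0>3>1; order=4,0,3,1
step 5: discover 2; path=4>0>3>1>2; order=4,0,3,1,2
step 6: discover 5; path=4>0>5; order=4,0,3,1,2,5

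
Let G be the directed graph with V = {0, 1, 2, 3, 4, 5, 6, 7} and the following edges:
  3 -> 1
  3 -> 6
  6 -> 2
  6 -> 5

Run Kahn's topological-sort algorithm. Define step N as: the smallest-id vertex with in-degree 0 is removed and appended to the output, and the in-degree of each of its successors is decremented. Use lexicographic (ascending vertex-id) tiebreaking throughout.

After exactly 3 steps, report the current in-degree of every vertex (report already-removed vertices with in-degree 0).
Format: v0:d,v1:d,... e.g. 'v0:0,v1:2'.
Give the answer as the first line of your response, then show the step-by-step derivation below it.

v0:0,v1:0,v2:1,v3:0,v4:0,v5:1,v6:0,v7:0

step 1: output 0; order=[0]; indeg=(0,1,1,0,0,1,1,0)
step 2: output 3; order=[0,3]; indeg=(0,0,1,0,0,1,0,0)
step 3: output 1; order=[0,3,1]; indeg=(0,0,1,0,0,1,0,0)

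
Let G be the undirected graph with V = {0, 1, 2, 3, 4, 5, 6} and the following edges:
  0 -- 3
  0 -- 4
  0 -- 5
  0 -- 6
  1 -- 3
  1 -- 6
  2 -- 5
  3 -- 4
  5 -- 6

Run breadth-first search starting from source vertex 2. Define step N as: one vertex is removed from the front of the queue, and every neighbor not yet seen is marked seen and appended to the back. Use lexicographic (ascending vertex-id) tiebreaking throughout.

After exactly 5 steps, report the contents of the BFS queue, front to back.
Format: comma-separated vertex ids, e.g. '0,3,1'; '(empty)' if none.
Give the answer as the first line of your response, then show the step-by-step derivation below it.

4,1

step 1: dequeue 2; queue=[5]; order=2
step 2: dequeue 5; queue=[0,6]; order=2,5
step 3: dequeue 0; queue=[6,3,4]; order=2,5,0
step 4: dequeue 6; queue=[3,4,1]; order=2,5,0,6
step 5: dequeue 3; queue=[4,1]; order=2,5,0,6,3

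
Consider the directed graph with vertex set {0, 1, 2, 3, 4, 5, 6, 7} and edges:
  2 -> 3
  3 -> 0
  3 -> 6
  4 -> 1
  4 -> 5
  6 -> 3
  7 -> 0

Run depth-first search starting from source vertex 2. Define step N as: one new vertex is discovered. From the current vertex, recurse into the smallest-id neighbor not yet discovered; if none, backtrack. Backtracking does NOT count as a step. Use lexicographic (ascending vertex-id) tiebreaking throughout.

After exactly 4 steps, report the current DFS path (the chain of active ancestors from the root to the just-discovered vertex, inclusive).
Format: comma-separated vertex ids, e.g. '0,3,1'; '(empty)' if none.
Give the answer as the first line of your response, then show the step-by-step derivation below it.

2,3,6

step 1: discover 2; path=2; order=2
step 2: discover 3; path=2>3; order=2,3
step 3: discover 0; path=2>3>0; order=2,3,0
step 4: discover 6; path=2>3>6; order=2,3,0,6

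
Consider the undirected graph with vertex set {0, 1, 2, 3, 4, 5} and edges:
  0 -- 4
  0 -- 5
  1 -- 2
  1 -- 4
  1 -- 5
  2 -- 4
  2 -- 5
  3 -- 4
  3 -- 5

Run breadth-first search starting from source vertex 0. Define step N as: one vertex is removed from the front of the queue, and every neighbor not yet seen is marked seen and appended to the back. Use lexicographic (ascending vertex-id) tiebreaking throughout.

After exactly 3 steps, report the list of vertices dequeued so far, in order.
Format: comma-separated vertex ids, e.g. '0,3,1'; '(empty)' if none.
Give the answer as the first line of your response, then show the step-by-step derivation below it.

0,4,5

step 1: dequeue 0; queue=[4,5]; order=0
step 2: dequeue 4; queue=[5,1,2,3]; order=0,4
step 3: dequeue 5; queue=[1,2,3]; order=0,4,5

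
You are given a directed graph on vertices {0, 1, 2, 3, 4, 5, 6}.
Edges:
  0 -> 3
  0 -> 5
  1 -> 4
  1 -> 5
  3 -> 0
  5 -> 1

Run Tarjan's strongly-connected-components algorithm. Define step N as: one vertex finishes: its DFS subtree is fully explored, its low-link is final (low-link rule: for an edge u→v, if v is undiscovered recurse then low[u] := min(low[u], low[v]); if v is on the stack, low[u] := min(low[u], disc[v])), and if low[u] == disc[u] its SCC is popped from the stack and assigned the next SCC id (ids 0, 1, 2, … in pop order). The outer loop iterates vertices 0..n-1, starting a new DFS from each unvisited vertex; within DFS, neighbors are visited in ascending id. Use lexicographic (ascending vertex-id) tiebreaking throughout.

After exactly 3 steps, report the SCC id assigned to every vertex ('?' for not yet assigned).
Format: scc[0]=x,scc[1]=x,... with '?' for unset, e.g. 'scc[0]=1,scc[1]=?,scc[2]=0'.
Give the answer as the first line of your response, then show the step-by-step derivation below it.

scc[0]=?,scc[1]=?,scc[2]=?,scc[3]=?,scc[4]=0,scc[5]=?,scc[6]=?

step 1: low=(low[0]=0,low[1]=?,low[2]=?,low[3]=0,low[4]=?,low[5]=?,low[6]=?); scc=(scc[0]=?,scc[1]=?,scc[2]=?,scc[3]=?,scc[4]=?,scc[5]=?,scc[6]=?)
step 2: low=(low[0]=0,low[1]=3,low[2]=?,low[3]=0,low[4]=4,low[5]=2,low[6]=?); scc=(scc[0]=?,scc[1]=?,scc[2]=?,scc[3]=?,scc[4]=0,scc[5]=?,scc[6]=?)
step 3: low=(low[0]=0,low[1]=2,low[2]=?,low[3]=0,low[4]=4,low[5]=2,low[6]=?); scc=(scc[0]=?,scc[1]=?,scc[2]=?,scc[3]=?,scc[4]=0,scc[5]=?,scc[6]=?)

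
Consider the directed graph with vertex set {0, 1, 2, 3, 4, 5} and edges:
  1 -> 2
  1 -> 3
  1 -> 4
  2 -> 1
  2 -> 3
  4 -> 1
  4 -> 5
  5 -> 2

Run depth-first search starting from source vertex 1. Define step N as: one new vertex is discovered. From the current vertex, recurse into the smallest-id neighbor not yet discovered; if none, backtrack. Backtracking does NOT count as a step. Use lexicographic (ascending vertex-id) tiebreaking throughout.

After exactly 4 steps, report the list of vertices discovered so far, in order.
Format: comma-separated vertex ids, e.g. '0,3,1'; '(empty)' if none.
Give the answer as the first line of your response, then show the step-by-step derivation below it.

1,2,3,4

step 1: discover 1; path=1; order=1
step 2: discover 2; path=1>2; order=1,2
step 3: discover 3; path=1>2>3; order=1,2,3
step 4: discover 4; path=1>4; order=1,2,3,4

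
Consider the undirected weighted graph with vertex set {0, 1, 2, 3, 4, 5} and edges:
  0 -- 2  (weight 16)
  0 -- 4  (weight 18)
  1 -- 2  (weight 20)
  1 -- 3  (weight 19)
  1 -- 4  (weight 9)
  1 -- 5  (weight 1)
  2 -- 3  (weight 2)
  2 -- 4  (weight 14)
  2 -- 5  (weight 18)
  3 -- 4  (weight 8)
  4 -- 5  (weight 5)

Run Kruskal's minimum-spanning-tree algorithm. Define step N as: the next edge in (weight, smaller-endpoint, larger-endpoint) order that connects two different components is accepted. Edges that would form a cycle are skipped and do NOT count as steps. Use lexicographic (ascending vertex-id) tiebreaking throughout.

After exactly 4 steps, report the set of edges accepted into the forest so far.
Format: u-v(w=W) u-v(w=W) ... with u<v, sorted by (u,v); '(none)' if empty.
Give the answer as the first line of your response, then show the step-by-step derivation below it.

1-5(w=1) 2-3(w=2) 3-4(w=8) 4-5(w=5)

step 1: add edge 1-5 (w=1); MST = {1-5(w=1)}
step 2: add edge 2-3 (w=2); MST = {1-5(w=1) 2-3(w=2)}
step 3: add edge 4-5 (w=5); MST = {1-5(w=1) 2-3(w=2) 4-5(w=5)}
step 4: add edge 3-4 (w=8); MST = {1-5(w=1) 2-3(w=2) 3-4(w=8) 4-5(w=5)}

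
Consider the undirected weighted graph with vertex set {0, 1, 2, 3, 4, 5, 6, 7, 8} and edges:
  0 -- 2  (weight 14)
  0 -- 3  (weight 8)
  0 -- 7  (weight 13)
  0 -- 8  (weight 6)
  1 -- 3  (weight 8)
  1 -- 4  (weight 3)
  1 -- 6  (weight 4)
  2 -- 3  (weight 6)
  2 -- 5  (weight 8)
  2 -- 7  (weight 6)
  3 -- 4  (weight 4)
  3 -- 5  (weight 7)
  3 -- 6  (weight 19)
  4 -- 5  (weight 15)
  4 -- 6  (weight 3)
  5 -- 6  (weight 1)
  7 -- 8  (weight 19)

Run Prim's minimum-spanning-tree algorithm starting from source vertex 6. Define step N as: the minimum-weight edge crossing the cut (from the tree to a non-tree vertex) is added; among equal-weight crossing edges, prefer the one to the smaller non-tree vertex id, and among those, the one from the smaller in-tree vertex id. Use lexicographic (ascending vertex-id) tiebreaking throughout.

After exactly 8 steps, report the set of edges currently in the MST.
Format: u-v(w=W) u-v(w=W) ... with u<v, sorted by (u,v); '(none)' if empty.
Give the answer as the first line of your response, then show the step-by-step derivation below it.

0-3(w=8) 0-8(w=6) 1-4(w=3) 2-3(w=6) 2-7(w=6) 3-4(w=4) 4-6(w=3) 5-6(w=1)

step 1: add edge 5-6 (w=1); MST = {5-6(w=1)}
step 2: add edge 4-6 (w=3); MST = {4-6(w=3) 5-6(w=1)}
step 3: add edge 1-4 (w=3); MST = {1-4(w=3) 4-6(w=3) 5-6(w=1)}
step 4: add edge 3-4 (w=4); MST = {1-4(w=3) 3-4(w=4) 4-6(w=3) 5-6(w=1)}
step 5: add edge 2-3 (w=6); MST = {1-4(w=3) 2-3(w=6) 3-4(w=4) 4-6(w=3) 5-6(w=1)}
step 6: add edge 2-7 (w=6); MST = {1-4(w=3) 2-3(w=6) 2-7(w=6) 3-4(w=4) 4-6(w=3) 5-6(w=1)}
step 7: add edge 0-3 (w=8); MST = {0-3(w=8) 1-4(w=3) 2-3(w=6) 2-7(w=6) 3-4(w=4) 4-6(w=3) 5-6(w=1)}
step 8: add edge 0-8 (w=6); MST = {0-3(w=8) 0-8(w=6) 1-4(w=3) 2-3(w=6) 2-7(w=6) 3-4(w=4) 4-6(w=3) 5-6(w=1)}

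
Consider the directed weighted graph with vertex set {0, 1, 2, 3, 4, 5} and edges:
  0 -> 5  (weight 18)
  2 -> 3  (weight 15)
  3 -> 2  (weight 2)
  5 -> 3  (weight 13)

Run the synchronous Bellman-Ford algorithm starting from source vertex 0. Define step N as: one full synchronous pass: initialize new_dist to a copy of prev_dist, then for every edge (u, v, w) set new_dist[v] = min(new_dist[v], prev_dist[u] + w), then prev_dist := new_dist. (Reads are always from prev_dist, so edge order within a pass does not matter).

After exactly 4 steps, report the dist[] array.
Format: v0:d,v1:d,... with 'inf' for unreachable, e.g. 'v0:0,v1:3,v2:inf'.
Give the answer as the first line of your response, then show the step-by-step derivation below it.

v0:0,v1:inf,v2:33,v3:31,v4:inf,v5:18

step 1: dist = v0:0,v1:inf,v2:inf,v3:inf,v4:inf,v5:18
step 2: dist = v0:0,v1:inf,v2:inf,v3:31,v4:inf,v5:18
step 3: dist = v0:0,v1:inf,v2:33,v3:31,v4:inf,v5:18
step 4: dist = v0:0,v1:inf,v2:33,v3:31,v4:inf,v5:18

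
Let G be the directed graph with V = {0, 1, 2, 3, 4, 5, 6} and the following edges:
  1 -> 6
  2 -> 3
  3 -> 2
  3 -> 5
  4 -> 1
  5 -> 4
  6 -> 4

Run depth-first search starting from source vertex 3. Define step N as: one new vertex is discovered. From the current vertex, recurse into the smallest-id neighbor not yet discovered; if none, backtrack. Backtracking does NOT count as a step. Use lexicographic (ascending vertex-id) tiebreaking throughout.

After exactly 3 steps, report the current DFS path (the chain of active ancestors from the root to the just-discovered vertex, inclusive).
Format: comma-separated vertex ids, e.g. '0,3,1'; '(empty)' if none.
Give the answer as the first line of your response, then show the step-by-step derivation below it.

3,5

step 1: discover 3; path=3; order=3
step 2: discover 2; path=3>2; order=3,2
step 3: discover 5; path=3>5; order=3,2,5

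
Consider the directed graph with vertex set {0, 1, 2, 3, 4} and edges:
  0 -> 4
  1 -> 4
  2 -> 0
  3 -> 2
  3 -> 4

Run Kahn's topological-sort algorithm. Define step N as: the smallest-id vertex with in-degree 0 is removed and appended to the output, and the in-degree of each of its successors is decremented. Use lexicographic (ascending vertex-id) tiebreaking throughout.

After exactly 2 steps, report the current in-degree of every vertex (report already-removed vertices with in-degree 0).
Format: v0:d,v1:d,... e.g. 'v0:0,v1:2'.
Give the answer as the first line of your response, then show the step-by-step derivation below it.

v0:1,v1:0,v2:0,v3:0,v4:1

step 1: output 1; order=[1]; indeg=(1,0,1,0,2)
step 2: output 3; order=[1,3]; indeg=(1,0,0,0,1)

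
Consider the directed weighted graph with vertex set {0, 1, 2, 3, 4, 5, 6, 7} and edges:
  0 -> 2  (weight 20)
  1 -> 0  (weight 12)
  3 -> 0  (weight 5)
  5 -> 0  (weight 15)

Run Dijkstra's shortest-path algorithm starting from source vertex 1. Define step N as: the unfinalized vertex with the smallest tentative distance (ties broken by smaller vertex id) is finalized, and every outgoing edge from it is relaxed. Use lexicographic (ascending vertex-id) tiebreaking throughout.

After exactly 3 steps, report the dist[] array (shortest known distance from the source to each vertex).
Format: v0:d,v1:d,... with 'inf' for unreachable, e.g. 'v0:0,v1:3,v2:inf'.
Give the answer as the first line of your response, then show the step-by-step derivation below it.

v0:12,v1:0,v2:32,v3:inf,v4:inf,v5:inf,v6:inf,v7:inf

step 1: dist = v0:12,v1:0,v2:inf,v3:inf,v4:inf,v5:inf,v6:inf,v7:inf
step 2: dist = v0:12,v1:0,v2:32,v3:inf,v4:inf,v5:inf,v6:inf,v7:inf
step 3: dist = v0:12,v1:0,v2:32,v3:inf,v4:inf,v5:inf,v6:inf,v7:inf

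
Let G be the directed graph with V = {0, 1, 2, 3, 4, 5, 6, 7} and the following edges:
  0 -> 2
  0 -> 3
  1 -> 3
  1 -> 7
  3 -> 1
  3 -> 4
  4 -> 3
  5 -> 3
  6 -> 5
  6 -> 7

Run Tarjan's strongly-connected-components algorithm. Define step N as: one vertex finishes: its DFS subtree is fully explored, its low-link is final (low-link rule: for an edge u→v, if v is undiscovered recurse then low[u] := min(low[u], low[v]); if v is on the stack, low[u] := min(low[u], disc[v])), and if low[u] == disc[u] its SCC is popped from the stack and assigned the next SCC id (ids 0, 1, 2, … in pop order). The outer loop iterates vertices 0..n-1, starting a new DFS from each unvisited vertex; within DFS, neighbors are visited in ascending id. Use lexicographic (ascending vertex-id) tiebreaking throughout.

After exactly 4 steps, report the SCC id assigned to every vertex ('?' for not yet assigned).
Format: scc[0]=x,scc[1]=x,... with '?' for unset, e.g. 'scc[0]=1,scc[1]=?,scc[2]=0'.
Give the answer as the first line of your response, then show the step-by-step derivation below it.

scc[0]=?,scc[1]=?,scc[2]=0,scc[3]=?,scc[4]=?,scc[5]=?,scc[6]=?,scc[7]=1

step 1: low=(low[0]=0,low[1]=?,low[2]=1,low[3]=?,low[4]=?,low[5]=?,low[6]=?,low[7]=?); scc=(scc[0]=?,scc[1]=?,scc[2]=0,scc[3]=?,scc[4]=?,scc[5]=?,scc[6]=?,scc[7]=?)
step 2: low=(low[0]=0,low[1]=2,low[2]=1,low[3]=2,low[4]=?,low[5]=?,low[6]=?,low[7]=4); scc=(scc[0]=?,scc[1]=?,scc[2]=0,scc[3]=?,scc[4]=?,scc[5]=?,scc[6]=?,scc[7]=1)
step 3: low=(low[0]=0,low[1]=2,low[2]=1,low[3]=2,low[4]=?,low[5]=?,low[6]=?,low[7]=4); scc=(scc[0]=?,scc[1]=?,scc[2]=0,scc[3]=?,scc[4]=?,scc[5]=?,scc[6]=?,scc[7]=1)
step 4: low=(low[0]=0,low[1]=2,low[2]=1,low[3]=2,low[4]=2,low[5]=?,low[6]=?,low[7]=4); scc=(scc[0]=?,scc[1]=?,scc[2]=0,scc[3]=?,scc[4]=?,scc[5]=?,scc[6]=?,scc[7]=1)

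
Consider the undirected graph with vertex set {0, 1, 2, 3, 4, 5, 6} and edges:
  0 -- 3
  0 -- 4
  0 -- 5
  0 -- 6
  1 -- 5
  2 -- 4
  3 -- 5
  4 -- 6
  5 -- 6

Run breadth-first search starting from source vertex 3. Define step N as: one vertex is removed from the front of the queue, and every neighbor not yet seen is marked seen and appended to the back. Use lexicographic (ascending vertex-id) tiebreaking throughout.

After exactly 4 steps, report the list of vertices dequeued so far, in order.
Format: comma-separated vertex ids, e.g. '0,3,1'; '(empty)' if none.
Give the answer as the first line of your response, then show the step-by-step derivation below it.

3,0,5,4

step 1: dequeue 3; queue=[0,5]; order=3
step 2: dequeue 0; queue=[5,4,6]; order=3,0
step 3: dequeue 5; queue=[4,6,1]; order=3,0,5
step 4: dequeue 4; queue=[6,1,2]; order=3,0,5,4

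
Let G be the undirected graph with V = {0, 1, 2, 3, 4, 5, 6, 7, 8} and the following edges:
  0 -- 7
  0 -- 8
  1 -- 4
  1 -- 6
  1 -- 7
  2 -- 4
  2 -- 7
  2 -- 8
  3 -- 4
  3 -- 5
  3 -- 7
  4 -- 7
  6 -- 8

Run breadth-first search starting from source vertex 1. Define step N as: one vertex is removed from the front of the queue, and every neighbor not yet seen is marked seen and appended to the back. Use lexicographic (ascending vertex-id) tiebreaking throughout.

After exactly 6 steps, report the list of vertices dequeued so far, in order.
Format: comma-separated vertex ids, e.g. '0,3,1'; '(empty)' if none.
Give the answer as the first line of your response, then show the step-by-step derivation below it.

1,4,6,7,2,3

step 1: dequeue 1; queue=[4,6,7]; order=1
step 2: dequeue 4; queue=[6,7,2,3]; order=1,4
step 3: dequeue 6; queue=[7,2,3,8]; order=1,4,6
step 4: dequeue 7; queue=[2,3,8,0]; order=1,4,6,7
step 5: dequeue 2; queue=[3,8,0]; order=1,4,6,7,2
step 6: dequeue 3; queue=[8,0,5]; order=1,4,6,7,2,3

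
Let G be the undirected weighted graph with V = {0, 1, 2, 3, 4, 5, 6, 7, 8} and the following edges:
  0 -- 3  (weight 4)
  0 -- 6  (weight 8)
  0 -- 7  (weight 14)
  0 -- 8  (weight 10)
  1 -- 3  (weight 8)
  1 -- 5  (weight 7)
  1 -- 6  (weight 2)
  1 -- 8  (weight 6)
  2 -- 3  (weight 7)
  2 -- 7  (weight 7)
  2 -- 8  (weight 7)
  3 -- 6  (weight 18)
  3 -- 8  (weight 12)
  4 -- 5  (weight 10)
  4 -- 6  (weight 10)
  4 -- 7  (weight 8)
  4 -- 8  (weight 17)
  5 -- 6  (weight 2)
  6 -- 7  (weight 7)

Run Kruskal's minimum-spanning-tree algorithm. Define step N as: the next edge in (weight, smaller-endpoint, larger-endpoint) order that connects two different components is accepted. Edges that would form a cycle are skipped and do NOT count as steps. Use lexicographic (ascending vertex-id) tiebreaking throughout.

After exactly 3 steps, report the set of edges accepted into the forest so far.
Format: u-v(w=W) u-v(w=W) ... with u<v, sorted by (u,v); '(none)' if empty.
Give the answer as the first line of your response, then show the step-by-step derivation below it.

0-3(w=4) 1-6(w=2) 5-6(w=2)

step 1: add edge 1-6 (w=2); MST = {1-6(w=2)}
step 2: add edge 5-6 (w=2); MST = {1-6(w=2) 5-6(w=2)}
step 3: add edge 0-3 (w=4); MST = {0-3(w=4) 1-6(w=2) 5-6(w=2)}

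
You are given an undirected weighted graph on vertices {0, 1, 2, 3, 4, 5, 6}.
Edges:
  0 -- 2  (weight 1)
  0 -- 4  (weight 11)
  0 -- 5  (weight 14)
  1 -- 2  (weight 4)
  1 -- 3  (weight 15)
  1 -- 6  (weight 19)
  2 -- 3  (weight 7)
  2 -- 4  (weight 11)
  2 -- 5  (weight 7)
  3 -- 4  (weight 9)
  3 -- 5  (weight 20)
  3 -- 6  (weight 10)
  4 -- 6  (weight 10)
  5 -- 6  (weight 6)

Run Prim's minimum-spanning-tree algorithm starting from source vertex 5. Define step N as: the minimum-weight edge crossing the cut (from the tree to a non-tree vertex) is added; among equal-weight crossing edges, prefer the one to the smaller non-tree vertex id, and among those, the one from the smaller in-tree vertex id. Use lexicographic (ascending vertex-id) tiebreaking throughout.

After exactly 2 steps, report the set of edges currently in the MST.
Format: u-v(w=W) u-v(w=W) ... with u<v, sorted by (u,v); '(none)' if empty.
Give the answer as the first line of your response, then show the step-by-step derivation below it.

2-5(w=7) 5-6(w=6)

step 1: add edge 5-6 (w=6); MST = {5-6(w=6)}
step 2: add edge 2-5 (w=7); MST = {2-5(w=7) 5-6(w=6)}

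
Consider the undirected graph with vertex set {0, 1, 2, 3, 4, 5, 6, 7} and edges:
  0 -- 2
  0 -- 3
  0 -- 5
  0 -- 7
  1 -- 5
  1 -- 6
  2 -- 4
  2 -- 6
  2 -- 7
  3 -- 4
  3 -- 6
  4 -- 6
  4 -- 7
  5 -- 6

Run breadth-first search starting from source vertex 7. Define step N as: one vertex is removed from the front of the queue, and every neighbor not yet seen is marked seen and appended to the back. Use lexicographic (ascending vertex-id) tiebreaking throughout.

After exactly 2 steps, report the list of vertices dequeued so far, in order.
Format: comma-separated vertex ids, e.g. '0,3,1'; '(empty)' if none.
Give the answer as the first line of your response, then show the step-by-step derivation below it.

7,0

step 1: dequeue 7; queue=[0,2,4]; order=7
step 2: dequeue 0; queue=[2,4,3,5]; order=7,0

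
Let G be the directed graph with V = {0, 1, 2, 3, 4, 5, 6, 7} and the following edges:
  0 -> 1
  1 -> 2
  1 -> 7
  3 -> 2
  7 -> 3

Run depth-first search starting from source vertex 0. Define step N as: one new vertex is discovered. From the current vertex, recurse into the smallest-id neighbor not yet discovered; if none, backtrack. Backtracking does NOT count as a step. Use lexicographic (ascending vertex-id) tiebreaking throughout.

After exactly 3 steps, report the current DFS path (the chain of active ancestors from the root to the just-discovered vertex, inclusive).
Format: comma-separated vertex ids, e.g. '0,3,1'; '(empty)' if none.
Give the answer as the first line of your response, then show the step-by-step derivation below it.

0,1,2

step 1: discover 0; path=0; order=0
step 2: discover 1; path=0>1; order=0,1
step 3: discover 2; path=0>1>2; order=0,1,2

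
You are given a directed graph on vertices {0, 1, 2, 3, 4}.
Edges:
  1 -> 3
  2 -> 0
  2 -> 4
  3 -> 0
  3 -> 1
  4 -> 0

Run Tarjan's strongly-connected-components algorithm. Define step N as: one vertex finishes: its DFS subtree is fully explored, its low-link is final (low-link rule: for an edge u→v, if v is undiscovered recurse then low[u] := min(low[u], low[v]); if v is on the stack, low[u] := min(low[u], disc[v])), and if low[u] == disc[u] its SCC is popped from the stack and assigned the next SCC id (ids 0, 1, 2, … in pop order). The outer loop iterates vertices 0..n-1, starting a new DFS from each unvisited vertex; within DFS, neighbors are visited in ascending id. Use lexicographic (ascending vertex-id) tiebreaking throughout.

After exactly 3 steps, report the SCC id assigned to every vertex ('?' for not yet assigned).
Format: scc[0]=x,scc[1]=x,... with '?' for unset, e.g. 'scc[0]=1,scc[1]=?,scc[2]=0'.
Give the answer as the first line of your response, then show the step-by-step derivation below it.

scc[0]=0,scc[1]=1,scc[2]=?,scc[3]=1,scc[4]=?

step 1: low=(low[0]=0,low[1]=?,low[2]=?,low[3]=?,low[4]=?); scc=(scc[0]=0,scc[1]=?,scc[2]=?,scc[3]=?,scc[4]=?)
step 2: low=(low[0]=0,low[1]=1,low[2]=?,low[3]=1,low[4]=?); scc=(scc[0]=0,scc[1]=?,scc[2]=?,scc[3]=?,scc[4]=?)
step 3: low=(low[0]=0,low[1]=1,low[2]=?,low[3]=1,low[4]=?); scc=(scc[0]=0,scc[1]=1,scc[2]=?,scc[3]=1,scc[4]=?)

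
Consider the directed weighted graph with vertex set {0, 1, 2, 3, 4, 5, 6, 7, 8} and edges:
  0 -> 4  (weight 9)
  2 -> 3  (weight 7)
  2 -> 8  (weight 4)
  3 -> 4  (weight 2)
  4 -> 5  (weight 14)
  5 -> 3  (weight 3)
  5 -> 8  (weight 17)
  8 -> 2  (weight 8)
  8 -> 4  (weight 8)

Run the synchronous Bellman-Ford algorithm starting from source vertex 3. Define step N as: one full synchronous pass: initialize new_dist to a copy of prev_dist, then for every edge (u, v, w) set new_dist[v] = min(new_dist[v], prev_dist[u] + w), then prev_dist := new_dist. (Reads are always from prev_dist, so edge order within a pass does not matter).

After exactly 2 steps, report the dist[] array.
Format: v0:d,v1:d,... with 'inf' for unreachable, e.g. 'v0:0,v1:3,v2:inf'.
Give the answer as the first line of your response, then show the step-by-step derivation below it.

v0:inf,v1:inf,v2:inf,v3:0,v4:2,v5:16,v6:inf,v7:inf,v8:inf

step 1: dist = v0:inf,v1:inf,v2:inf,v3:0,v4:2,v5:inf,v6:inf,v7:inf,v8:inf
step 2: dist = v0:inf,v1:inf,v2:inf,v3:0,v4:2,v5:16,v6:inf,v7:inf,v8:inf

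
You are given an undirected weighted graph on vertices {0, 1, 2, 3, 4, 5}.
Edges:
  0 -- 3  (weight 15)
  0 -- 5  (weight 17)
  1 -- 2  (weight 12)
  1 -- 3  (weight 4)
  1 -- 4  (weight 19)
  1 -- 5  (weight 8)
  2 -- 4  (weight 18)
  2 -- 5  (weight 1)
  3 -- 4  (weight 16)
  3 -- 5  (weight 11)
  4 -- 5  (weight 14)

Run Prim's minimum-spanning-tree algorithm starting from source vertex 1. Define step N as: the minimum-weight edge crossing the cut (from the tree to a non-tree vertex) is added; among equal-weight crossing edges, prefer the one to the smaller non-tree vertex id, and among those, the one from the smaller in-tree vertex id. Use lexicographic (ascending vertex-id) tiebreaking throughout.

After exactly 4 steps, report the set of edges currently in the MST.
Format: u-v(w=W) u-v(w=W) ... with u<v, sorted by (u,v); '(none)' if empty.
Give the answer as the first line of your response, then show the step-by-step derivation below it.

1-3(w=4) 1-5(w=8) 2-5(w=1) 4-5(w=14)

step 1: add edge 1-3 (w=4); MST = {1-3(w=4)}
step 2: add edge 1-5 (w=8); MST = {1-3(w=4) 1-5(w=8)}
step 3: add edge 2-5 (w=1); MST = {1-3(w=4) 1-5(w=8) 2-5(w=1)}
step 4: add edge 4-5 (w=14); MST = {1-3(w=4) 1-5(w=8) 2-5(w=1) 4-5(w=14)}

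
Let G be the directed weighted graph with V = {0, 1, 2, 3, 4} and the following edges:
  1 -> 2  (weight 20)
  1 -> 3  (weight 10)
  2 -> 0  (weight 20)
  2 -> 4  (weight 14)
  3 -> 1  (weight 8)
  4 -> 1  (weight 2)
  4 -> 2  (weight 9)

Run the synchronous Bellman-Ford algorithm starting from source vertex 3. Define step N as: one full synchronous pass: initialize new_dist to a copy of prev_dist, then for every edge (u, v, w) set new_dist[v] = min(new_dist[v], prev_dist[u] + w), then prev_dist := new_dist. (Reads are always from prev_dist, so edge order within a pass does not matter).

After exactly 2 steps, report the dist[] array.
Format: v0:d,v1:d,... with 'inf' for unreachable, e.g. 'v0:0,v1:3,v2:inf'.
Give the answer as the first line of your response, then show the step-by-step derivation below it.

v0:inf,v1:8,v2:28,v3:0,v4:inf

step 1: dist = v0:inf,v1:8,v2:inf,v3:0,v4:inf
step 2: dist = v0:inf,v1:8,v2:28,v3:0,v4:inf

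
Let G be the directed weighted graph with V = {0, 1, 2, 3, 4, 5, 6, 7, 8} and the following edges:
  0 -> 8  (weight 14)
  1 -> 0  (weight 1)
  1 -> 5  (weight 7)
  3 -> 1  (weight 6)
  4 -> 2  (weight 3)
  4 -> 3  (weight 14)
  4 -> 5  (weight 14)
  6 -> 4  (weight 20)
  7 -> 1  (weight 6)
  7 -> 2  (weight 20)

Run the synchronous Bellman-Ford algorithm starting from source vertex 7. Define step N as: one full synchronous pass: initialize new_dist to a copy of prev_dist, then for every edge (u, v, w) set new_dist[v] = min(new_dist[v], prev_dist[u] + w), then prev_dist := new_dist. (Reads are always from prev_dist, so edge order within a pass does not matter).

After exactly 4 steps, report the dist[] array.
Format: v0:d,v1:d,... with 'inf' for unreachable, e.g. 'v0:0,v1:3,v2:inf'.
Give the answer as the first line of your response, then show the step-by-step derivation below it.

v0:7,v1:6,v2:20,v3:inf,v4:inf,v5:13,v6:inf,v7:0,v8:21

step 1: dist = v0:inf,v1:6,v2:20,v3:inf,v4:inf,v5:inf,v6:inf,v7:0,v8:inf
step 2: dist = v0:7,v1:6,v2:20,v3:inf,v4:inf,v5:13,v6:inf,v7:0,v8:inf
step 3: dist = v0:7,v1:6,v2:20,v3:inf,v4:inf,v5:13,v6:inf,v7:0,v8:21
step 4: dist = v0:7,v1:6,v2:20,v3:inf,v4:inf,v5:13,v6:inf,v7:0,v8:21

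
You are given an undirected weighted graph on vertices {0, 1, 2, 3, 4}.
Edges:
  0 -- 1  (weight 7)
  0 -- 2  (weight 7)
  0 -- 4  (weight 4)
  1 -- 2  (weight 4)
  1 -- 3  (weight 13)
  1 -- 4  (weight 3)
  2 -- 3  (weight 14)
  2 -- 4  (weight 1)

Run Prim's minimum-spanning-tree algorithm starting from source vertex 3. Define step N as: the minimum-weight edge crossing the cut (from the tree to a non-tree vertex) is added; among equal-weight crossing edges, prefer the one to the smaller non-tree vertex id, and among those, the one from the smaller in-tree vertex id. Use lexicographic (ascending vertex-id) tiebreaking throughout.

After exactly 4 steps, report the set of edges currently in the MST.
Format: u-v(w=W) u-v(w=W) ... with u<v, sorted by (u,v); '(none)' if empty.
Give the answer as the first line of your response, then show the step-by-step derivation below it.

0-4(w=4) 1-3(w=13) 1-4(w=3) 2-4(w=1)

step 1: add edge 1-3 (w=13); MST = {1-3(w=13)}
step 2: add edge 1-4 (w=3); MST = {1-3(w=13) 1-4(w=3)}
step 3: add edge 2-4 (w=1); MST = {1-3(w=13) 1-4(w=3) 2-4(w=1)}
step 4: add edge 0-4 (w=4); MST = {0-4(w=4) 1-3(w=13) 1-4(w=3) 2-4(w=1)}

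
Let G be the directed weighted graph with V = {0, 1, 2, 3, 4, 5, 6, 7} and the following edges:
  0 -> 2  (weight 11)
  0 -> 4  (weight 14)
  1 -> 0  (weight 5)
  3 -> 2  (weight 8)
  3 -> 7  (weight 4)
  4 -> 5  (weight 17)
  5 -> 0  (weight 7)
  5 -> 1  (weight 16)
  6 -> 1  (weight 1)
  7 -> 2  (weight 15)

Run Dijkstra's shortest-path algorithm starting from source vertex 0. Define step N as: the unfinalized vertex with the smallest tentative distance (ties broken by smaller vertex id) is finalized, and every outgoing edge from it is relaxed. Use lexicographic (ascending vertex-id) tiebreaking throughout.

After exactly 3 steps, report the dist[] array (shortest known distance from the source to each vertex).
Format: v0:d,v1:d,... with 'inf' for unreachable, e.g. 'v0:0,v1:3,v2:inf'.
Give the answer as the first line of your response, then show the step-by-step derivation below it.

v0:0,v1:inf,v2:11,v3:inf,v4:14,v5:31,v6:inf,v7:inf

step 1: dist = v0:0,v1:inf,v2:11,v3:inf,v4:14,v5:inf,v6:inf,v7:inf
step 2: dist = v0:0,v1:inf,v2:11,v3:inf,v4:14,v5:inf,v6:inf,v7:inf
step 3: dist = v0:0,v1:inf,v2:11,v3:inf,v4:14,v5:31,v6:inf,v7:inf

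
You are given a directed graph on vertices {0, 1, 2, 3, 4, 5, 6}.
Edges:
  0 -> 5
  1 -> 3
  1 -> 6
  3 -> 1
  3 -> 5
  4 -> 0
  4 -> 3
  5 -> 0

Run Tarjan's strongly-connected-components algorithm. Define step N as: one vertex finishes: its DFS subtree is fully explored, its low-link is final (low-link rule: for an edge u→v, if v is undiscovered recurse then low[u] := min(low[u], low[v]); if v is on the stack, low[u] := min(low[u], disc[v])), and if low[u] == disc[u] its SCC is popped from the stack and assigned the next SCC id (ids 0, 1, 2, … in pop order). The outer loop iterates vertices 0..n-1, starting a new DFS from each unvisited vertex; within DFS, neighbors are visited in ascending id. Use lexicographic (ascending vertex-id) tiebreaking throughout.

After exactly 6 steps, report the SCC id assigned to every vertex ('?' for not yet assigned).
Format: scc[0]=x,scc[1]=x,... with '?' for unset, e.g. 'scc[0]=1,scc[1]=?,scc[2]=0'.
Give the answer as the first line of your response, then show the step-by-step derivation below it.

scc[0]=0,scc[1]=2,scc[2]=3,scc[3]=2,scc[4]=?,scc[5]=0,scc[6]=1

step 1: low=(low[0]=0,low[1]=?,low[2]=?,low[3]=?,low[4]=?,low[5]=0,low[6]=?); scc=(scc[0]=?,scc[1]=?,scc[2]=?,scc[3]=?,scc[4]=?,scc[5]=?,scc[6]=?)
step 2: low=(low[0]=0,low[1]=?,low[2]=?,low[3]=?,low[4]=?,low[5]=0,low[6]=?); scc=(scc[0]=0,scc[1]=?,scc[2]=?,scc[3]=?,scc[4]=?,scc[5]=0,scc[6]=?)
step 3: low=(low[0]=0,low[1]=2,low[2]=?,low[3]=2,low[4]=?,low[5]=0,low[6]=?); scc=(scc[0]=0,scc[1]=?,scc[2]=?,scc[3]=?,scc[4]=?,scc[5]=0,scc[6]=?)
step 4: low=(low[0]=0,low[1]=2,low[2]=?,low[3]=2,low[4]=?,low[5]=0,low[6]=4); scc=(scc[0]=0,scc[1]=?,scc[2]=?,scc[3]=?,scc[4]=?,scc[5]=0,scc[6]=1)
step 5: low=(low[0]=0,low[1]=2,low[2]=?,low[3]=2,low[4]=?,low[5]=0,low[6]=4); scc=(scc[0]=0,scc[1]=2,scc[2]=?,scc[3]=2,scc[4]=?,scc[5]=0,scc[6]=1)
step 6: low=(low[0]=0,low[1]=2,low[2]=5,low[3]=2,low[4]=?,low[5]=0,low[6]=4); scc=(scc[0]=0,scc[1]=2,scc[2]=3,scc[3]=2,scc[4]=?,scc[5]=0,scc[6]=1)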